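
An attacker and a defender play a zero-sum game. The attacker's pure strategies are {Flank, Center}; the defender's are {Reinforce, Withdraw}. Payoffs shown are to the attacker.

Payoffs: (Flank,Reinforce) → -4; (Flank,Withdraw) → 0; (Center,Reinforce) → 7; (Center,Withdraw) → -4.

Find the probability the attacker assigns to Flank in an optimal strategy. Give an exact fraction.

Row minima: Flank → -4, Center → -4; maximin = -4.
Column maxima: Reinforce → 7, Withdraw → 0; minimax = 0.
-4 ≠ 0, so there is no saddle point; optimal play is mixed.
Let the attacker play Flank with probability p. Expected payoff against Reinforce: (-4)p + 7(1−p) = −11p + 7; against Withdraw: 0p + (-4)(1−p) = 4p − 4.
Setting these equal: −11p + 7 = 4p − 4 ⇒ −15p = -11 ⇒ p = 11/15, and the value is (-11)·(11/15) + 7 = -16/15.
For the defender: with q = P(Reinforce), equating Flank's and Center's payoffs gives −4q = 11q − 4 ⇒ q = 4/15.

11/15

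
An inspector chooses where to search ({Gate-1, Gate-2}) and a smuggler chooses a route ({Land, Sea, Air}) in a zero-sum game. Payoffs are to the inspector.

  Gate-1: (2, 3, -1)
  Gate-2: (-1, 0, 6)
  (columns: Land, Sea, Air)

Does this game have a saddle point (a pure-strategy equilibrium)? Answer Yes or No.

No

Row minima: Gate-1 → -1, Gate-2 → -1; maximin = -1.
Column maxima: Land → 2, Sea → 3, Air → 6; minimax = 2.
-1 ≠ 2, so no pure-strategy equilibrium exists.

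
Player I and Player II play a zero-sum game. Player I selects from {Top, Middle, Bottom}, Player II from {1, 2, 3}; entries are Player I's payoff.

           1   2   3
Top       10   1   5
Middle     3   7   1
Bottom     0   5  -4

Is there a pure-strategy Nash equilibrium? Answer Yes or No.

Row minima: Top → 1, Middle → 1, Bottom → -4; maximin = 1.
Column maxima: 1 → 10, 2 → 7, 3 → 5; minimax = 5.
1 ≠ 5, so no pure-strategy equilibrium exists.

No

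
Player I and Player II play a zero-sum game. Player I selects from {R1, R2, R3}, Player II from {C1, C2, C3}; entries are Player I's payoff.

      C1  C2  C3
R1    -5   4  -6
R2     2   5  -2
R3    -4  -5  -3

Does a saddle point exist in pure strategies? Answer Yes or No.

Yes

Row minima: R1 → -6, R2 → -2, R3 → -5; maximin = -2.
Column maxima: C1 → 2, C2 → 5, C3 → -2; minimax = -2.
maximin = minimax = -2, so a saddle point exists.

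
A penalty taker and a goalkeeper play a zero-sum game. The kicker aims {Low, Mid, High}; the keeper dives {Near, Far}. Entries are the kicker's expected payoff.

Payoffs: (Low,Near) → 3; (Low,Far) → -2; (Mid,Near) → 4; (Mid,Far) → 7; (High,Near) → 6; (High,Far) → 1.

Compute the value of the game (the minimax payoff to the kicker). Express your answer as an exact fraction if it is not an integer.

19/4

Row minima: Low → -2, Mid → 4, High → 1; maximin = 4.
Column maxima: Near → 6, Far → 7; minimax = 6.
4 ≠ 6, so there is no saddle point; optimal play is mixed.
Low is strictly dominated by Mid, so the kicker never plays it.
On the remaining 2×2 (Mid, High vs Near, Far):
Let the kicker play Mid with probability p. Expected payoff against Near: 4p + 6(1−p) = −2p + 6; against Far: 7p + 1(1−p) = 6p + 1.
Setting these equal: −2p + 6 = 6p + 1 ⇒ −8p = -5 ⇒ p = 5/8, and the value is (-2)·(5/8) + 6 = 19/4.
For the keeper: with q = P(Near), equating Mid's and High's payoffs gives −3q + 7 = 5q + 1 ⇒ q = 3/4.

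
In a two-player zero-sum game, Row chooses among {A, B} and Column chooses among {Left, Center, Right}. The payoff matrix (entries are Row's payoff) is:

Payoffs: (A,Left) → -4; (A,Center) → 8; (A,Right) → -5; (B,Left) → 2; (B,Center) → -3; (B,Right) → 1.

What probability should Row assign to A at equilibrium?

Row minima: A → -5, B → -3; maximin = -3.
Column maxima: Left → 2, Center → 8, Right → 1; minimax = 1.
-3 ≠ 1, so there is no saddle point; optimal play is mixed.
Left is strictly dominated by Right (it gives Row strictly more in every row), so Column never plays it.
On the remaining 2×2 (A, B vs Center, Right):
Let Row play A with probability p. Expected payoff against Center: 8p + (-3)(1−p) = 11p − 3; against Right: (-5)p + 1(1−p) = −6p + 1.
Setting these equal: 11p − 3 = −6p + 1 ⇒ 17p = 4 ⇒ p = 4/17, and the value is (11)·(4/17) − 3 = -7/17.
For Column: with q = P(Center), equating A's and B's payoffs gives 13q − 5 = −4q + 1 ⇒ q = 6/17.

4/17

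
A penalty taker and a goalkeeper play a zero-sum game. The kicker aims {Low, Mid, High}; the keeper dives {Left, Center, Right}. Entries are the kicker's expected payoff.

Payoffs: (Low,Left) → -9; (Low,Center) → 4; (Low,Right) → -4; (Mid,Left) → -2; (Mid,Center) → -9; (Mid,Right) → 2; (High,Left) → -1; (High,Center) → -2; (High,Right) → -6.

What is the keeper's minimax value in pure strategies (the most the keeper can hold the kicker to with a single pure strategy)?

-1

Column maxima: Left → -1, Center → 4, Right → 2.
The smallest of these is -1.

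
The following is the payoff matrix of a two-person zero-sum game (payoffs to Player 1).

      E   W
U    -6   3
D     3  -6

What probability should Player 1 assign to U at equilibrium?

Row minima: U → -6, D → -6; maximin = -6.
Column maxima: E → 3, W → 3; minimax = 3.
-6 ≠ 3, so there is no saddle point; optimal play is mixed.
Let Player 1 play U with probability p. Expected payoff against E: (-6)p + 3(1−p) = −9p + 3; against W: 3p + (-6)(1−p) = 9p − 6.
Setting these equal: −9p + 3 = 9p − 6 ⇒ −18p = -9 ⇒ p = 1/2, and the value is (-9)·(1/2) + 3 = -3/2.
For Player 2: with q = P(E), equating U's and D's payoffs gives −9q + 3 = 9q − 6 ⇒ q = 1/2.

1/2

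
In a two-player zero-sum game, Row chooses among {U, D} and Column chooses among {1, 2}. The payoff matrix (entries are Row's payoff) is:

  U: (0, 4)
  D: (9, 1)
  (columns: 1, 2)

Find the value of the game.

3

Row minima: U → 0, D → 1; maximin = 1.
Column maxima: 1 → 9, 2 → 4; minimax = 4.
1 ≠ 4, so there is no saddle point; optimal play is mixed.
Let Row play U with probability p. Expected payoff against 1: 0p + 9(1−p) = −9p + 9; against 2: 4p + 1(1−p) = 3p + 1.
Setting these equal: −9p + 9 = 3p + 1 ⇒ −12p = -8 ⇒ p = 2/3, and the value is (-9)·(2/3) + 9 = 3.
For Column: with q = P(1), equating U's and D's payoffs gives −4q + 4 = 8q + 1 ⇒ q = 1/4.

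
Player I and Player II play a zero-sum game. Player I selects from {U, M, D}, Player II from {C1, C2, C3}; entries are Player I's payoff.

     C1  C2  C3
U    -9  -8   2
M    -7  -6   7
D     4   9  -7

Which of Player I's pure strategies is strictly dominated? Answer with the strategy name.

M gives a strictly higher payoff than U against every column: -7 > -9, -6 > -8, 7 > 2.
So U is strictly dominated and Player I never plays it.

U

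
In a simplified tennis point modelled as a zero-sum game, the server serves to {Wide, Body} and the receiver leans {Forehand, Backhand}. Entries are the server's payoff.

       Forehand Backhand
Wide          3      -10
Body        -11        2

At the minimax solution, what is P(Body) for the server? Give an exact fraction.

Row minima: Wide → -10, Body → -11; maximin = -10.
Column maxima: Forehand → 3, Backhand → 2; minimax = 2.
-10 ≠ 2, so there is no saddle point; optimal play is mixed.
Let the server play Wide with probability p. Expected payoff against Forehand: 3p + (-11)(1−p) = 14p − 11; against Backhand: (-10)p + 2(1−p) = −12p + 2.
Setting these equal: 14p − 11 = −12p + 2 ⇒ 26p = 13 ⇒ p = 1/2, and the value is (14)·(1/2) − 11 = -4.
For the receiver: with q = P(Forehand), equating Wide's and Body's payoffs gives 13q − 10 = −13q + 2 ⇒ q = 6/13.

1/2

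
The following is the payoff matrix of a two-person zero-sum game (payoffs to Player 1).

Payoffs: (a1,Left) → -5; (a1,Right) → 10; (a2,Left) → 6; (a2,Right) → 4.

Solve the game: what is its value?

Row minima: a1 → -5, a2 → 4; maximin = 4.
Column maxima: Left → 6, Right → 10; minimax = 6.
4 ≠ 6, so there is no saddle point; optimal play is mixed.
Let Player 1 play a1 with probability p. Expected payoff against Left: (-5)p + 6(1−p) = −11p + 6; against Right: 10p + 4(1−p) = 6p + 4.
Setting these equal: −11p + 6 = 6p + 4 ⇒ −17p = -2 ⇒ p = 2/17, and the value is (-11)·(2/17) + 6 = 80/17.
For Player 2: with q = P(Left), equating a1's and a2's payoffs gives −15q + 10 = 2q + 4 ⇒ q = 6/17.

80/17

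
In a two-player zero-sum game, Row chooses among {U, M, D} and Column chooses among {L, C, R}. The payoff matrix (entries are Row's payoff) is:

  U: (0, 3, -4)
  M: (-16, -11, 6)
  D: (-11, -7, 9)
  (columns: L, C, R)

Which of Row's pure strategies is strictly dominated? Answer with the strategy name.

D gives a strictly higher payoff than M against every column: -11 > -16, -7 > -11, 9 > 6.
So M is strictly dominated and Row never plays it.

M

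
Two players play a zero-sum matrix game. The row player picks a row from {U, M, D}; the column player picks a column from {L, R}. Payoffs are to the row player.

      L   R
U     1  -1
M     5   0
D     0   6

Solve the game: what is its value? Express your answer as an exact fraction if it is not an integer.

Row minima: U → -1, M → 0, D → 0; maximin = 0.
Column maxima: L → 5, R → 6; minimax = 5.
0 ≠ 5, so there is no saddle point; optimal play is mixed.
U is strictly dominated by M, so the row player never plays it.
On the remaining 2×2 (M, D vs L, R):
Let the row player play M with probability p. Expected payoff against L: 5p + 0(1−p) = 5p; against R: 0p + 6(1−p) = −6p + 6.
Setting these equal: 5p = −6p + 6 ⇒ 11p = 6 ⇒ p = 6/11, and the value is (5)·(6/11) = 30/11.
For the column player: with q = P(L), equating M's and D's payoffs gives 5q = −6q + 6 ⇒ q = 6/11.

30/11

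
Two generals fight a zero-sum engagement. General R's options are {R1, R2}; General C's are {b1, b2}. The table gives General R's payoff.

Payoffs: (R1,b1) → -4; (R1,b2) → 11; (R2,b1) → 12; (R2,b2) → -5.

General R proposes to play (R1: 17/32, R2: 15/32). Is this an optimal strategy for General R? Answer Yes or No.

Yes

Against b1 this mix gives (17/32)·(-4) + (15/32)·12 = 7/2.
Against b2 this mix gives (17/32)·11 + (15/32)·(-5) = 7/2.
All of General C's active replies (b1, b2) yield 7/2, and no column does worse for General R. The mix makes General C indifferent and guarantees 7/2, so it is optimal.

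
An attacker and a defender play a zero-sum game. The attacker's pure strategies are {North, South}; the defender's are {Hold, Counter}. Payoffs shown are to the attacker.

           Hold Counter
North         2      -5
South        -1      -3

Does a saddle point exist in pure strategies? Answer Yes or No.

Row minima: North → -5, South → -3; maximin = -3.
Column maxima: Hold → 2, Counter → -3; minimax = -3.
maximin = minimax = -3, so a saddle point exists.

Yes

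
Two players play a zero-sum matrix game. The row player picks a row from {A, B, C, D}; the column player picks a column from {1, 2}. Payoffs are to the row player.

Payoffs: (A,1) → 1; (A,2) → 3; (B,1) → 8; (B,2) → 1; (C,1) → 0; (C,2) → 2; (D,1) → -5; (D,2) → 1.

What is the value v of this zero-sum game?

Row minima: A → 1, B → 1, C → 0, D → -5; maximin = 1.
Column maxima: 1 → 8, 2 → 3; minimax = 3.
1 ≠ 3, so there is no saddle point; optimal play is mixed.
C is strictly dominated by A, so the row player never plays it.
D is strictly dominated by A, so the row player never plays it.
On the remaining 2×2 (A, B vs 1, 2):
Let the row player play A with probability p. Expected payoff against 1: 1p + 8(1−p) = −7p + 8; against 2: 3p + 1(1−p) = 2p + 1.
Setting these equal: −7p + 8 = 2p + 1 ⇒ −9p = -7 ⇒ p = 7/9, and the value is (-7)·(7/9) + 8 = 23/9.
For the column player: with q = P(1), equating A's and B's payoffs gives −2q + 3 = 7q + 1 ⇒ q = 2/9.

23/9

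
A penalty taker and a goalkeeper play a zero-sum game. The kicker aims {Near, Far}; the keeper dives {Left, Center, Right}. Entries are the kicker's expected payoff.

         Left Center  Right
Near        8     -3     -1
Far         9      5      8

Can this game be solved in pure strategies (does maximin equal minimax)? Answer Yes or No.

Row minima: Near → -3, Far → 5; maximin = 5.
Column maxima: Left → 9, Center → 5, Right → 8; minimax = 5.
maximin = minimax = 5, so a saddle point exists.

Yes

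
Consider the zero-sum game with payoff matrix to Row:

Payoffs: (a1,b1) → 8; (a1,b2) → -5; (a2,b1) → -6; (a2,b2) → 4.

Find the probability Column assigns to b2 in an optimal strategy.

14/23

Row minima: a1 → -5, a2 → -6; maximin = -5.
Column maxima: b1 → 8, b2 → 4; minimax = 4.
-5 ≠ 4, so there is no saddle point; optimal play is mixed.
Let Row play a1 with probability p. Expected payoff against b1: 8p + (-6)(1−p) = 14p − 6; against b2: (-5)p + 4(1−p) = −9p + 4.
Setting these equal: 14p − 6 = −9p + 4 ⇒ 23p = 10 ⇒ p = 10/23, and the value is (14)·(10/23) − 6 = 2/23.
For Column: with q = P(b1), equating a1's and a2's payoffs gives 13q − 5 = −10q + 4 ⇒ q = 9/23.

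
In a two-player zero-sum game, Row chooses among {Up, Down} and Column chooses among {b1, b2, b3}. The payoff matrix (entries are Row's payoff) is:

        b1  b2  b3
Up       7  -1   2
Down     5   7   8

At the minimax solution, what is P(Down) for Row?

4/5

Row minima: Up → -1, Down → 5; maximin = 5.
Column maxima: b1 → 7, b2 → 7, b3 → 8; minimax = 7.
5 ≠ 7, so there is no saddle point; optimal play is mixed.
b3 is strictly dominated by b2 (it gives Row strictly more in every row), so Column never plays it.
On the remaining 2×2 (Up, Down vs b1, b2):
Let Row play Up with probability p. Expected payoff against b1: 7p + 5(1−p) = 2p + 5; against b2: (-1)p + 7(1−p) = −8p + 7.
Setting these equal: 2p + 5 = −8p + 7 ⇒ 10p = 2 ⇒ p = 1/5, and the value is (2)·(1/5) + 5 = 27/5.
For Column: with q = P(b1), equating Up's and Down's payoffs gives 8q − 1 = −2q + 7 ⇒ q = 4/5.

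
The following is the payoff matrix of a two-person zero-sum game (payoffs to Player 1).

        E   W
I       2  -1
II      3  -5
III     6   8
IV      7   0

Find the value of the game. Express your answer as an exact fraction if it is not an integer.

Row minima: I → -1, II → -5, III → 6, IV → 0; maximin = 6.
Column maxima: E → 7, W → 8; minimax = 7.
6 ≠ 7, so there is no saddle point; optimal play is mixed.
I is strictly dominated by III, so Player 1 never plays it.
II is strictly dominated by III, so Player 1 never plays it.
On the remaining 2×2 (III, IV vs E, W):
Let Player 1 play III with probability p. Expected payoff against E: 6p + 7(1−p) = −p + 7; against W: 8p + 0(1−p) = 8p.
Setting these equal: −p + 7 = 8p ⇒ −9p = -7 ⇒ p = 7/9, and the value is (-1)·(7/9) + 7 = 56/9.
For Player 2: with q = P(E), equating III's and IV's payoffs gives −2q + 8 = 7q ⇒ q = 8/9.

56/9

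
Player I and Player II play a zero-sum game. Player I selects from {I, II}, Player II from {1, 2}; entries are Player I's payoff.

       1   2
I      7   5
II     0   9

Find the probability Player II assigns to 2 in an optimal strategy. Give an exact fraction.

7/11

Row minima: I → 5, II → 0; maximin = 5.
Column maxima: 1 → 7, 2 → 9; minimax = 7.
5 ≠ 7, so there is no saddle point; optimal play is mixed.
Let Player I play I with probability p. Expected payoff against 1: 7p + 0(1−p) = 7p; against 2: 5p + 9(1−p) = −4p + 9.
Setting these equal: 7p = −4p + 9 ⇒ 11p = 9 ⇒ p = 9/11, and the value is (7)·(9/11) = 63/11.
For Player II: with q = P(1), equating I's and II's payoffs gives 2q + 5 = −9q + 9 ⇒ q = 4/11.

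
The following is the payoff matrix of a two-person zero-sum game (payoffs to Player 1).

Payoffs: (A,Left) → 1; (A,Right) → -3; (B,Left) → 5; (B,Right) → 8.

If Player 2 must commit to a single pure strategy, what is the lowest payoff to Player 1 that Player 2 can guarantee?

Column maxima: Left → 5, Right → 8.
The smallest of these is 5.

5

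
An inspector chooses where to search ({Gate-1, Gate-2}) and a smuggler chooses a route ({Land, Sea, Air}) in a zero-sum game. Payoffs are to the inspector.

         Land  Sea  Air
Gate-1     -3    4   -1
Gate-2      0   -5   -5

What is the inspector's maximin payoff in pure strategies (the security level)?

Row minima: Gate-1 → -3, Gate-2 → -5.
The best of these is -3.

-3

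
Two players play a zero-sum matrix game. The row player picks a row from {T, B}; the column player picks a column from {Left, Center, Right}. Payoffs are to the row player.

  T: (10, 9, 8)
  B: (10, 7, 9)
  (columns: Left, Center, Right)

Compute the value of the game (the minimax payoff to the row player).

Row minima: T → 8, B → 7; maximin = 8.
Column maxima: Left → 10, Center → 9, Right → 9; minimax = 9.
8 ≠ 9, so there is no saddle point; optimal play is mixed.
Left is strictly dominated by Center (it gives the row player strictly more in every row), so the column player never plays it.
On the remaining 2×2 (T, B vs Center, Right):
Let the row player play T with probability p. Expected payoff against Center: 9p + 7(1−p) = 2p + 7; against Right: 8p + 9(1−p) = −p + 9.
Setting these equal: 2p + 7 = −p + 9 ⇒ 3p = 2 ⇒ p = 2/3, and the value is (2)·(2/3) + 7 = 25/3.
For the column player: with q = P(Center), equating T's and B's payoffs gives q + 8 = −2q + 9 ⇒ q = 1/3.

25/3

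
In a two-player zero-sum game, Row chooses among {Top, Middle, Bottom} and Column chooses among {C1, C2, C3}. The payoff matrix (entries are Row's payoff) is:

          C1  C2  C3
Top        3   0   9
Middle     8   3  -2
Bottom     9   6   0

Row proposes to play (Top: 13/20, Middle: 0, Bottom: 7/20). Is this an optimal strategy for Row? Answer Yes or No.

No

Against C1 this mix gives (13/20)·3 + (7/20)·9 = 51/10.
Against C2 this mix gives (13/20)·0 + (7/20)·6 = 21/10.
Against C3 this mix gives (13/20)·9 + (7/20)·0 = 117/20.
Column will play C2, holding Row to 21/10. Shifting weight toward the row that does better against C2 would raise this floor (the equalizing mix achieves 18/5 against both C2 and C3), so the proposed strategy is not optimal.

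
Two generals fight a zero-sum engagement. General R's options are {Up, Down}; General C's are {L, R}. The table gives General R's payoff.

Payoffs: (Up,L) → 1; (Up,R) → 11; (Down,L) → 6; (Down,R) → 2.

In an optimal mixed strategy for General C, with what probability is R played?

5/14

Row minima: Up → 1, Down → 2; maximin = 2.
Column maxima: L → 6, R → 11; minimax = 6.
2 ≠ 6, so there is no saddle point; optimal play is mixed.
Let General R play Up with probability p. Expected payoff against L: 1p + 6(1−p) = −5p + 6; against R: 11p + 2(1−p) = 9p + 2.
Setting these equal: −5p + 6 = 9p + 2 ⇒ −14p = -4 ⇒ p = 2/7, and the value is (-5)·(2/7) + 6 = 32/7.
For General C: with q = P(L), equating Up's and Down's payoffs gives −10q + 11 = 4q + 2 ⇒ q = 9/14.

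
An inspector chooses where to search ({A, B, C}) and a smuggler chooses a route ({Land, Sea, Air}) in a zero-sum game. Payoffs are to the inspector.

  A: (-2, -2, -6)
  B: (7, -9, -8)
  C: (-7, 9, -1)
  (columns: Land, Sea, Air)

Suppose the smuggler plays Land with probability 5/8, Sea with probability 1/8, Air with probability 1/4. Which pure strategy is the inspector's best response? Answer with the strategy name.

Expected payoff of A: (5/8)·(-2) + (1/8)·(-2) + (1/4)·(-6) = -3.
Expected payoff of B: (5/8)·7 + (1/8)·(-9) + (1/4)·(-8) = 5/4.
Expected payoff of C: (5/8)·(-7) + (1/8)·9 + (1/4)·(-1) = -7/2.
The largest is 5/4, so the inspector's best response is B.

B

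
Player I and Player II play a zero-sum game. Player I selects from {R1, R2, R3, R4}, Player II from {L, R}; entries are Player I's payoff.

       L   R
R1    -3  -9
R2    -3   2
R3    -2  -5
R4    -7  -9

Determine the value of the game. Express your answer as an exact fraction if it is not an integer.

-19/8

Row minima: R1 → -9, R2 → -3, R3 → -5, R4 → -9; maximin = -3.
Column maxima: L → -2, R → 2; minimax = -2.
-3 ≠ -2, so there is no saddle point; optimal play is mixed.
R1 is strictly dominated by R3, so Player I never plays it.
R4 is strictly dominated by R2, so Player I never plays it.
On the remaining 2×2 (R2, R3 vs L, R):
Let Player I play R2 with probability p. Expected payoff against L: (-3)p + (-2)(1−p) = −p − 2; against R: 2p + (-5)(1−p) = 7p − 5.
Setting these equal: −p − 2 = 7p − 5 ⇒ −8p = -3 ⇒ p = 3/8, and the value is (-1)·(3/8) − 2 = -19/8.
For Player II: with q = P(L), equating R2's and R3's payoffs gives −5q + 2 = 3q − 5 ⇒ q = 7/8.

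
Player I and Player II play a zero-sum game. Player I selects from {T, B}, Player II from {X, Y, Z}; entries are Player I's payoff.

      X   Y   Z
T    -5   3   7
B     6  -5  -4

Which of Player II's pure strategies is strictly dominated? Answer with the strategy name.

Y holds Player I's payoff strictly below Z in every row: 3 < 7, -5 < -4.
So Z is strictly dominated for Player II.

Z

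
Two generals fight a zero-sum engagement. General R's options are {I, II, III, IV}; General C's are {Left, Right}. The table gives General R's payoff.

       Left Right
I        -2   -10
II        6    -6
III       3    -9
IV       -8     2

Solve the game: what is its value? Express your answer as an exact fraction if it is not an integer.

-18/11

Row minima: I → -10, II → -6, III → -9, IV → -8; maximin = -6.
Column maxima: Left → 6, Right → 2; minimax = 2.
-6 ≠ 2, so there is no saddle point; optimal play is mixed.
I is strictly dominated by II, so General R never plays it.
III is strictly dominated by II, so General R never plays it.
On the remaining 2×2 (II, IV vs Left, Right):
Let General R play II with probability p. Expected payoff against Left: 6p + (-8)(1−p) = 14p − 8; against Right: (-6)p + 2(1−p) = −8p + 2.
Setting these equal: 14p − 8 = −8p + 2 ⇒ 22p = 10 ⇒ p = 5/11, and the value is (14)·(5/11) − 8 = -18/11.
For General C: with q = P(Left), equating II's and IV's payoffs gives 12q − 6 = −10q + 2 ⇒ q = 4/11.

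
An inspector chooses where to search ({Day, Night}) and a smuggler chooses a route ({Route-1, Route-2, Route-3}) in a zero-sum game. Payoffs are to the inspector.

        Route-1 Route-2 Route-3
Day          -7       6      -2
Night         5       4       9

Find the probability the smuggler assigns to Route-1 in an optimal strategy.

Row minima: Day → -7, Night → 4; maximin = 4.
Column maxima: Route-1 → 5, Route-2 → 6, Route-3 → 9; minimax = 5.
4 ≠ 5, so there is no saddle point; optimal play is mixed.
Route-3 is strictly dominated by Route-1 (it gives the inspector strictly more in every row), so the smuggler never plays it.
On the remaining 2×2 (Day, Night vs Route-1, Route-2):
Let the inspector play Day with probability p. Expected payoff against Route-1: (-7)p + 5(1−p) = −12p + 5; against Route-2: 6p + 4(1−p) = 2p + 4.
Setting these equal: −12p + 5 = 2p + 4 ⇒ −14p = -1 ⇒ p = 1/14, and the value is (-12)·(1/14) + 5 = 29/7.
For the smuggler: with q = P(Route-1), equating Day's and Night's payoffs gives −13q + 6 = q + 4 ⇒ q = 1/7.

1/7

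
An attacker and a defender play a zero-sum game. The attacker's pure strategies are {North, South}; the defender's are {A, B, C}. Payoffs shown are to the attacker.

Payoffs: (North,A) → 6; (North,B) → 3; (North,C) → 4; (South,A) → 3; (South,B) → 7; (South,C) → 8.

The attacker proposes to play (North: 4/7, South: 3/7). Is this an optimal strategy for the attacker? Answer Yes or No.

Against A this mix gives (4/7)·6 + (3/7)·3 = 33/7.
Against B this mix gives (4/7)·3 + (3/7)·7 = 33/7.
Against C this mix gives (4/7)·4 + (3/7)·8 = 40/7.
All of the defender's active replies (A, B) yield 33/7, and no column does worse for the attacker. The mix makes the defender indifferent and guarantees 33/7, so it is optimal.

Yes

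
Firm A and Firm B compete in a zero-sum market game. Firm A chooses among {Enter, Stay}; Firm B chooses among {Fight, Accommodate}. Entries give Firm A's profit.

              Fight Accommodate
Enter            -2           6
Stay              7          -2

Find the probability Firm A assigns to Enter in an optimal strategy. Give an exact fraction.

Row minima: Enter → -2, Stay → -2; maximin = -2.
Column maxima: Fight → 7, Accommodate → 6; minimax = 6.
-2 ≠ 6, so there is no saddle point; optimal play is mixed.
Let Firm A play Enter with probability p. Expected payoff against Fight: (-2)p + 7(1−p) = −9p + 7; against Accommodate: 6p + (-2)(1−p) = 8p − 2.
Setting these equal: −9p + 7 = 8p − 2 ⇒ −17p = -9 ⇒ p = 9/17, and the value is (-9)·(9/17) + 7 = 38/17.
For Firm B: with q = P(Fight), equating Enter's and Stay's payoffs gives −8q + 6 = 9q − 2 ⇒ q = 8/17.

9/17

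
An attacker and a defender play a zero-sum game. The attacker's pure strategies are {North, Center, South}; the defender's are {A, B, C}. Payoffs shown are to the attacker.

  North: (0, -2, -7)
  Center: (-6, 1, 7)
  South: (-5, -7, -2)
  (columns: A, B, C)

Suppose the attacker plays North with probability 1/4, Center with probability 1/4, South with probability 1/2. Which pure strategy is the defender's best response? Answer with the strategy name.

If the defender plays A, the attacker's expected payoff is (1/4)·0 + (1/4)·(-6) + (1/2)·(-5) = -4.
If the defender plays B, the attacker's expected payoff is (1/4)·(-2) + (1/4)·1 + (1/2)·(-7) = -15/4.
If the defender plays C, the attacker's expected payoff is (1/4)·(-7) + (1/4)·7 + (1/2)·(-2) = -1.
The defender minimizes the attacker's payoff; the smallest is -4, so the best response is A.

A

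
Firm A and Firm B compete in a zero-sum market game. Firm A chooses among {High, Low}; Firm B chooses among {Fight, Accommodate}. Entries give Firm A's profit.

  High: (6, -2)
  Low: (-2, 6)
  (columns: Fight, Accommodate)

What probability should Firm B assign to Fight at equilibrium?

Row minima: High → -2, Low → -2; maximin = -2.
Column maxima: Fight → 6, Accommodate → 6; minimax = 6.
-2 ≠ 6, so there is no saddle point; optimal play is mixed.
Let Firm A play High with probability p. Expected payoff against Fight: 6p + (-2)(1−p) = 8p − 2; against Accommodate: (-2)p + 6(1−p) = −8p + 6.
Setting these equal: 8p − 2 = −8p + 6 ⇒ 16p = 8 ⇒ p = 1/2, and the value is (8)·(1/2) − 2 = 2.
For Firm B: with q = P(Fight), equating High's and Low's payoffs gives 8q − 2 = −8q + 6 ⇒ q = 1/2.

1/2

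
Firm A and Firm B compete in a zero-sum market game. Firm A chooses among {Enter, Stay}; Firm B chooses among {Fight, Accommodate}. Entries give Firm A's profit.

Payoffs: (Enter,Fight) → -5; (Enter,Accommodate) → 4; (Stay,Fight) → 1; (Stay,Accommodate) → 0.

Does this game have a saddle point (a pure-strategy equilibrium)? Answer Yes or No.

Row minima: Enter → -5, Stay → 0; maximin = 0.
Column maxima: Fight → 1, Accommodate → 4; minimax = 1.
0 ≠ 1, so no pure-strategy equilibrium exists.

No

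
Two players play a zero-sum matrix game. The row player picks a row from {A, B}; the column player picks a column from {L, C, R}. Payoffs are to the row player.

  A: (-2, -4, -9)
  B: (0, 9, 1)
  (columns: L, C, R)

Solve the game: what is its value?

0

Row minima: A → -9, B → 0; maximin = 0.
Column maxima: L → 0, C → 9, R → 1; minimax = 0.
Since maximin = minimax = 0, there is a saddle point and the value is 0.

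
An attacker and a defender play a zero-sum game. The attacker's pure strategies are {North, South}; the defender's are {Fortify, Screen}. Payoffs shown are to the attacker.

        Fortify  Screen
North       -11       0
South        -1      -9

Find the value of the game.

Row minima: North → -11, South → -9; maximin = -9.
Column maxima: Fortify → -1, Screen → 0; minimax = -1.
-9 ≠ -1, so there is no saddle point; optimal play is mixed.
Let the attacker play North with probability p. Expected payoff against Fortify: (-11)p + (-1)(1−p) = −10p − 1; against Screen: 0p + (-9)(1−p) = 9p − 9.
Setting these equal: −10p − 1 = 9p − 9 ⇒ −19p = -8 ⇒ p = 8/19, and the value is (-10)·(8/19) − 1 = -99/19.
For the defender: with q = P(Fortify), equating North's and South's payoffs gives −11q = 8q − 9 ⇒ q = 9/19.

-99/19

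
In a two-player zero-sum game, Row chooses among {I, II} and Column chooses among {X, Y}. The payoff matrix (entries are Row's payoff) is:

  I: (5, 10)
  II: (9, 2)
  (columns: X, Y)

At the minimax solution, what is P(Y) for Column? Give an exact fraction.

Row minima: I → 5, II → 2; maximin = 5.
Column maxima: X → 9, Y → 10; minimax = 9.
5 ≠ 9, so there is no saddle point; optimal play is mixed.
Let Row play I with probability p. Expected payoff against X: 5p + 9(1−p) = −4p + 9; against Y: 10p + 2(1−p) = 8p + 2.
Setting these equal: −4p + 9 = 8p + 2 ⇒ −12p = -7 ⇒ p = 7/12, and the value is (-4)·(7/12) + 9 = 20/3.
For Column: with q = P(X), equating I's and II's payoffs gives −5q + 10 = 7q + 2 ⇒ q = 2/3.

1/3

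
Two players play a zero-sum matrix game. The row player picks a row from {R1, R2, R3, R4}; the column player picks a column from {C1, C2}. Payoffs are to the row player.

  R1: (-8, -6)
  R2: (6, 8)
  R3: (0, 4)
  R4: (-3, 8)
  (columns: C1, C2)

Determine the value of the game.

6

Row minima: R1 → -8, R2 → 6, R3 → 0, R4 → -3; maximin = 6.
Column maxima: C1 → 6, C2 → 8; minimax = 6.
Since maximin = minimax = 6, there is a saddle point and the value is 6.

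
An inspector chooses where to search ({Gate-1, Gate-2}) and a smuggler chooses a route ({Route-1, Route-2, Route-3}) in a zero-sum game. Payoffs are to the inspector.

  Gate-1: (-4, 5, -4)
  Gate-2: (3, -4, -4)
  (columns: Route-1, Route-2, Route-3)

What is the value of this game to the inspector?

Row minima: Gate-1 → -4, Gate-2 → -4; maximin = -4.
Column maxima: Route-1 → 3, Route-2 → 5, Route-3 → -4; minimax = -4.
Since maximin = minimax = -4, there is a saddle point and the value is -4.

-4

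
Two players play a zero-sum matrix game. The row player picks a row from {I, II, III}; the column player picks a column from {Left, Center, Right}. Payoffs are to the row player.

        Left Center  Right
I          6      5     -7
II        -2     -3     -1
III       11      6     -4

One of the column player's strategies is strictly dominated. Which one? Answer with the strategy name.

Center holds the row player's payoff strictly below Left in every row: 5 < 6, -3 < -2, 6 < 11.
So Left is strictly dominated for the column player.

Left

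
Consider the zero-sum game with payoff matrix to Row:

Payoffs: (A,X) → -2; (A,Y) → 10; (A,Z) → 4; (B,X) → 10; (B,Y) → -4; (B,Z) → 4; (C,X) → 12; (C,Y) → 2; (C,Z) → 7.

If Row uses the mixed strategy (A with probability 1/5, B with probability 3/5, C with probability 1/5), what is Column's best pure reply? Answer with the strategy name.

Y

If Column plays X, Row's expected payoff is (1/5)·(-2) + (3/5)·10 + (1/5)·12 = 8.
If Column plays Y, Row's expected payoff is (1/5)·10 + (3/5)·(-4) + (1/5)·2 = 0.
If Column plays Z, Row's expected payoff is (1/5)·4 + (3/5)·4 + (1/5)·7 = 23/5.
Column minimizes Row's payoff; the smallest is 0, so the best response is Y.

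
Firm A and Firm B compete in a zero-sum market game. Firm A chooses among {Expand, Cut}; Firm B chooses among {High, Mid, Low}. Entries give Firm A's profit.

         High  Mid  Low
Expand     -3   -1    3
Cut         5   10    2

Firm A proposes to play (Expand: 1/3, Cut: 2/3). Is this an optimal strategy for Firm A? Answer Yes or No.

Against High this mix gives (1/3)·(-3) + (2/3)·5 = 7/3.
Against Mid this mix gives (1/3)·(-1) + (2/3)·10 = 19/3.
Against Low this mix gives (1/3)·3 + (2/3)·2 = 7/3.
All of Firm B's active replies (High, Low) yield 7/3, and no column does worse for Firm A. The mix makes Firm B indifferent and guarantees 7/3, so it is optimal.

Yes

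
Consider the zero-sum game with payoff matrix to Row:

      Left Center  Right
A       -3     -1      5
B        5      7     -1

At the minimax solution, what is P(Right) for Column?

4/7

Row minima: A → -3, B → -1; maximin = -1.
Column maxima: Left → 5, Center → 7, Right → 5; minimax = 5.
-1 ≠ 5, so there is no saddle point; optimal play is mixed.
Center is strictly dominated by Left (it gives Row strictly more in every row), so Column never plays it.
On the remaining 2×2 (A, B vs Left, Right):
Let Row play A with probability p. Expected payoff against Left: (-3)p + 5(1−p) = −8p + 5; against Right: 5p + (-1)(1−p) = 6p − 1.
Setting these equal: −8p + 5 = 6p − 1 ⇒ −14p = -6 ⇒ p = 3/7, and the value is (-8)·(3/7) + 5 = 11/7.
For Column: with q = P(Left), equating A's and B's payoffs gives −8q + 5 = 6q − 1 ⇒ q = 3/7.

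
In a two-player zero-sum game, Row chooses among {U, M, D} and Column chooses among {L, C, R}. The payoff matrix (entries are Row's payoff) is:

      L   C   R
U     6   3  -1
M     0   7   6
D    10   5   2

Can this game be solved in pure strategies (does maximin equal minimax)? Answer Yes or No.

No

Row minima: U → -1, M → 0, D → 2; maximin = 2.
Column maxima: L → 10, C → 7, R → 6; minimax = 6.
2 ≠ 6, so no pure-strategy equilibrium exists.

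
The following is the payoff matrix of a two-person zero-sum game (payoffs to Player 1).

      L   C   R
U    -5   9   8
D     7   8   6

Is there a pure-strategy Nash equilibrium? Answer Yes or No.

Row minima: U → -5, D → 6; maximin = 6.
Column maxima: L → 7, C → 9, R → 8; minimax = 7.
6 ≠ 7, so no pure-strategy equilibrium exists.

No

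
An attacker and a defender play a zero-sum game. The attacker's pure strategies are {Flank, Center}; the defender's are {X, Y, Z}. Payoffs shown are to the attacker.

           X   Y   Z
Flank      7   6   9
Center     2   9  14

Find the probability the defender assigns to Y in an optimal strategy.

Row minima: Flank → 6, Center → 2; maximin = 6.
Column maxima: X → 7, Y → 9, Z → 14; minimax = 7.
6 ≠ 7, so there is no saddle point; optimal play is mixed.
Z is strictly dominated by X (it gives the attacker strictly more in every row), so the defender never plays it.
On the remaining 2×2 (Flank, Center vs X, Y):
Let the attacker play Flank with probability p. Expected payoff against X: 7p + 2(1−p) = 5p + 2; against Y: 6p + 9(1−p) = −3p + 9.
Setting these equal: 5p + 2 = −3p + 9 ⇒ 8p = 7 ⇒ p = 7/8, and the value is (5)·(7/8) + 2 = 51/8.
For the defender: with q = P(X), equating Flank's and Center's payoffs gives q + 6 = −7q + 9 ⇒ q = 3/8.

5/8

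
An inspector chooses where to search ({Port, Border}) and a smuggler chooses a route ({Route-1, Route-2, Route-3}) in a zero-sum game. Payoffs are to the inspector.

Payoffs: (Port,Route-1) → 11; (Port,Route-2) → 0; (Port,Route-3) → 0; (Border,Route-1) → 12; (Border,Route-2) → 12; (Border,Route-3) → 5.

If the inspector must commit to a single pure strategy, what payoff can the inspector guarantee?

5

Row minima: Port → 0, Border → 5.
The best of these is 5.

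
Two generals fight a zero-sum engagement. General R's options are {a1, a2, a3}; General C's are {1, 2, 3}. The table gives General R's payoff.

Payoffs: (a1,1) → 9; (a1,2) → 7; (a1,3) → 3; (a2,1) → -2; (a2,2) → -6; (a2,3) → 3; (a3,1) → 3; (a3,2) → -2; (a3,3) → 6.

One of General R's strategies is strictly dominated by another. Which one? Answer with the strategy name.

a2

a3 gives a strictly higher payoff than a2 against every column: 3 > -2, -2 > -6, 6 > 3.
So a2 is strictly dominated and General R never plays it.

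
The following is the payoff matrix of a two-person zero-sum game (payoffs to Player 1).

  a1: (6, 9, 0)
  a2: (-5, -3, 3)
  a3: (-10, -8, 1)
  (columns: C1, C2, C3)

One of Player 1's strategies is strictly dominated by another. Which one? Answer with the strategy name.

a2 gives a strictly higher payoff than a3 against every column: -5 > -10, -3 > -8, 3 > 1.
So a3 is strictly dominated and Player 1 never plays it.

a3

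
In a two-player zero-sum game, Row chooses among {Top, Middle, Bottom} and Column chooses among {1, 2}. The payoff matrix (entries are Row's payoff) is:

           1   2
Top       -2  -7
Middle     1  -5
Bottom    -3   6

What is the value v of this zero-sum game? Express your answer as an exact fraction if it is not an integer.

Row minima: Top → -7, Middle → -5, Bottom → -3; maximin = -3.
Column maxima: 1 → 1, 2 → 6; minimax = 1.
-3 ≠ 1, so there is no saddle point; optimal play is mixed.
Top is strictly dominated by Middle, so Row never plays it.
On the remaining 2×2 (Middle, Bottom vs 1, 2):
Let Row play Middle with probability p. Expected payoff against 1: 1p + (-3)(1−p) = 4p − 3; against 2: (-5)p + 6(1−p) = −11p + 6.
Setting these equal: 4p − 3 = −11p + 6 ⇒ 15p = 9 ⇒ p = 3/5, and the value is (4)·(3/5) − 3 = -3/5.
For Column: with q = P(1), equating Middle's and Bottom's payoffs gives 6q − 5 = −9q + 6 ⇒ q = 11/15.

-3/5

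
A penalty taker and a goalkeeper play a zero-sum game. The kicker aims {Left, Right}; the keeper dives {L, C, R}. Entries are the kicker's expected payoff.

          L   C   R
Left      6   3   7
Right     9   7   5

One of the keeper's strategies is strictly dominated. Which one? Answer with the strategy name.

L

C holds the kicker's payoff strictly below L in every row: 3 < 6, 7 < 9.
So L is strictly dominated for the keeper.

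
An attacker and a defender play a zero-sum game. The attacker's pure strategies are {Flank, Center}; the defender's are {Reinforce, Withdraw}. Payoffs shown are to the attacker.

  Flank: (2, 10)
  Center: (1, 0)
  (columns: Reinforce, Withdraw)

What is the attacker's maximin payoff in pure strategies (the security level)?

2

Row minima: Flank → 2, Center → 0.
The best of these is 2.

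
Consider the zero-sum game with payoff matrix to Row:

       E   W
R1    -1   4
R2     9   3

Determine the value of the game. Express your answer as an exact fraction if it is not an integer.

39/11

Row minima: R1 → -1, R2 → 3; maximin = 3.
Column maxima: E → 9, W → 4; minimax = 4.
3 ≠ 4, so there is no saddle point; optimal play is mixed.
Let Row play R1 with probability p. Expected payoff against E: (-1)p + 9(1−p) = −10p + 9; against W: 4p + 3(1−p) = p + 3.
Setting these equal: −10p + 9 = p + 3 ⇒ −11p = -6 ⇒ p = 6/11, and the value is (-10)·(6/11) + 9 = 39/11.
For Column: with q = P(E), equating R1's and R2's payoffs gives −5q + 4 = 6q + 3 ⇒ q = 1/11.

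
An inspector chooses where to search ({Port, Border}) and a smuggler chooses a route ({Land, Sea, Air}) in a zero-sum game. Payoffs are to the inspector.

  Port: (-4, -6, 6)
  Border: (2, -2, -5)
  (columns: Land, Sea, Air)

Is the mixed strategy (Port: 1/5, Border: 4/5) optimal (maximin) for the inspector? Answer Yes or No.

Yes

Against Land this mix gives (1/5)·(-4) + (4/5)·2 = 4/5.
Against Sea this mix gives (1/5)·(-6) + (4/5)·(-2) = -14/5.
Against Air this mix gives (1/5)·6 + (4/5)·(-5) = -14/5.
All of the smuggler's active replies (Sea, Air) yield -14/5, and no column does worse for the inspector. The mix makes the smuggler indifferent and guarantees -14/5, so it is optimal.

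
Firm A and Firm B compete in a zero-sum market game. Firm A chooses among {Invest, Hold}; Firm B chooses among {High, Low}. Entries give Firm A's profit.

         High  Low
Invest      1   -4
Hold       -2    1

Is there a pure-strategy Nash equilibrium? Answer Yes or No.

No

Row minima: Invest → -4, Hold → -2; maximin = -2.
Column maxima: High → 1, Low → 1; minimax = 1.
-2 ≠ 1, so no pure-strategy equilibrium exists.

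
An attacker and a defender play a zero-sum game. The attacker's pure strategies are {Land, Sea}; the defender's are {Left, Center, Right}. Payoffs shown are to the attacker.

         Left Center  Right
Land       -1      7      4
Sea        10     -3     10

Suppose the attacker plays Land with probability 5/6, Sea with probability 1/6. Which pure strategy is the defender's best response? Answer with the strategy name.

Left

If the defender plays Left, the attacker's expected payoff is (5/6)·(-1) + (1/6)·10 = 5/6.
If the defender plays Center, the attacker's expected payoff is (5/6)·7 + (1/6)·(-3) = 16/3.
If the defender plays Right, the attacker's expected payoff is (5/6)·4 + (1/6)·10 = 5.
The defender minimizes the attacker's payoff; the smallest is 5/6, so the best response is Left.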